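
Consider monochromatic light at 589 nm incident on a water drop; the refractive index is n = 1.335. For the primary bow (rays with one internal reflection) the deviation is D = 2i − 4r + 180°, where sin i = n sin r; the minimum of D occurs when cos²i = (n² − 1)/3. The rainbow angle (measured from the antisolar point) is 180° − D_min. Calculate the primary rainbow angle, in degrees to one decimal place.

41.8°

cos²i = (1.78222 − 1)/3 = 0.26074; i = arccos(0.51063) = 59.294°.
sin r = sin 59.294°/1.335 = 0.64405; r = 40.094°.
D_min = 2·59.294° − 4·40.094° + 180° = 138.212°.
Rainbow angle = 180° − D_min = 41.788°.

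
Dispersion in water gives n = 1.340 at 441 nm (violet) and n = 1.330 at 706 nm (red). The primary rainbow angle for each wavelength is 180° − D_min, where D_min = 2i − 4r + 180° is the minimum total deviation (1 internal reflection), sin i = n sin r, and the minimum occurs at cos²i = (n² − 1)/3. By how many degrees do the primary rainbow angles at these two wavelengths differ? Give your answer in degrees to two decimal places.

At 441 nm (n = 1.340): cos²i = 0.26520 → i = 59.004°, r = 39.770°, D_min = 138.929°, rainbow angle = 41.071°.
At 706 nm (n = 1.330): cos²i = 0.25630 → i = 59.585°, r = 40.422°, D_min = 137.484°, rainbow angle = 42.516°.
Angular width = |41.071° − 42.516°| = 1.445°.

1.45°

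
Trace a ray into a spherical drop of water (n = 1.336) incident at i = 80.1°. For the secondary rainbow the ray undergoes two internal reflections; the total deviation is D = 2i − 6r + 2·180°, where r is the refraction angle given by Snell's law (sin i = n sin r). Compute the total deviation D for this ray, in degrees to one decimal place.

235.2°

sin r = sin 80.1° / 1.336 = 0.9851/1.336 = 0.7374; r = 47.51°.
D = 2·80.1° − 6·47.51° + 2·180° = 160.20° − 285.04° + 360° = 235.16°.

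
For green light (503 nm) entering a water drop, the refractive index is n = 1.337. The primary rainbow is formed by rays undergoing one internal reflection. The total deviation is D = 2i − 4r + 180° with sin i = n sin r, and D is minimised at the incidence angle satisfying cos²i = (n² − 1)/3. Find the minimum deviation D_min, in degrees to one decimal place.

cos²i = (1.78757 − 1)/3 = 0.26252; i = arccos(0.51237) = 59.178°.
sin r = sin 59.178°/1.337 = 0.64231; r = 39.964°.
D_min = 2·59.178° − 4·39.964° + 180° = 138.500°.

138.5°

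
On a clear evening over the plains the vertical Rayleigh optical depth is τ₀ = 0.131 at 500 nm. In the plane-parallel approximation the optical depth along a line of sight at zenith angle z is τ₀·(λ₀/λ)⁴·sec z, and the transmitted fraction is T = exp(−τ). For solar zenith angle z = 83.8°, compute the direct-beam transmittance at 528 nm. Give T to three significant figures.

sec 83.8° = 9.2593.
τ = 0.131 × (500/528)⁴ × 9.2593 = 0.131 × 0.8042 × 9.2593 = 0.9754.
T = exp(−0.9754) = 0.3770.

0.377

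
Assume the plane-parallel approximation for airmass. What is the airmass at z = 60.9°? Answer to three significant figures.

X = sec z = 1/cos 60.9° = 1/0.4863 = 2.0562.

2.06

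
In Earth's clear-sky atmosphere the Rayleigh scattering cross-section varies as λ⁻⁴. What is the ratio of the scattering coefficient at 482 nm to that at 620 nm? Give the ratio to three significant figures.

2.74

Rayleigh scattering ∝ λ⁻⁴, so the ratio of coefficients is the inverse fourth power of the wavelength ratio.
σ(482)/σ(620) = (620/482)⁴ = (1.2863)⁴ = 2.738.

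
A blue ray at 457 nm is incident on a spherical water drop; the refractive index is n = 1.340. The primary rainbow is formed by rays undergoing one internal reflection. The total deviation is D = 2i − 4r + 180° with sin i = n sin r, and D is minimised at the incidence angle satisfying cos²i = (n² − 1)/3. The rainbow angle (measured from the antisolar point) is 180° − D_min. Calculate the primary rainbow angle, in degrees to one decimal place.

41.1°

cos²i = (1.79560 − 1)/3 = 0.26520; i = arccos(0.51498) = 59.004°.
sin r = sin 59.004°/1.340 = 0.63971; r = 39.770°.
D_min = 2·59.004° − 4·39.770° + 180° = 138.929°.
Rainbow angle = 180° − D_min = 41.071°.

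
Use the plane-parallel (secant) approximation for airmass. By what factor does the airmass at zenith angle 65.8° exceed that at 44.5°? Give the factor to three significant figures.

1.74

X(65.8°)/X(44.5°) = sec 65.8° / sec 44.5° = cos 44.5° / cos 65.8° = 0.7133/0.4099 = 1.7400.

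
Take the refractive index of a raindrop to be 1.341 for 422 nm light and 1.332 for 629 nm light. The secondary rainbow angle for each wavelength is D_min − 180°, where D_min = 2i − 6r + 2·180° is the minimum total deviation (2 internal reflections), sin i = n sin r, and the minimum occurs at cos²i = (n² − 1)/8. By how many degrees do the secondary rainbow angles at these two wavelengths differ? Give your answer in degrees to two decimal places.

At 422 nm (n = 1.341): cos²i = 0.09979 → i = 71.586°, r = 45.034°, D_min = 232.966°, rainbow angle = 52.966°.
At 629 nm (n = 1.332): cos²i = 0.09678 → i = 71.875°, r = 45.520°, D_min = 230.628°, rainbow angle = 50.628°.
Angular width = |52.966° − 50.628°| = 2.337°.

2.34°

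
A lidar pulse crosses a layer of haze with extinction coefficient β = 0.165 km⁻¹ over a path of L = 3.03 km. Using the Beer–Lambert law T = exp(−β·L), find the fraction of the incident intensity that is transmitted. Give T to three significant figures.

0.607

τ = β·L = 0.165 × 3.03 = 0.5000.
T = exp(−0.5000) = 0.6066.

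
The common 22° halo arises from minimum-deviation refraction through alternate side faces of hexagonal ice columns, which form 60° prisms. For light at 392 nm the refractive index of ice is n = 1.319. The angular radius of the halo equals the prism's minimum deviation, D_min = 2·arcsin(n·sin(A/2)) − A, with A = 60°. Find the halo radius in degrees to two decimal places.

22.52°

n·sin(A/2) = 1.319 × sin 30° = 1.319 × 0.5000 = 0.6595.
D_min = 2·arcsin(0.6595) − 60° = 2 × 41.262° − 60° = 22.524°.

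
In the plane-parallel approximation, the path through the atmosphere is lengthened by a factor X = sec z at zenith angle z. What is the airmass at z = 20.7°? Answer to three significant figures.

1.07

X = sec z = 1/cos 20.7° = 1/0.9354 = 1.0690.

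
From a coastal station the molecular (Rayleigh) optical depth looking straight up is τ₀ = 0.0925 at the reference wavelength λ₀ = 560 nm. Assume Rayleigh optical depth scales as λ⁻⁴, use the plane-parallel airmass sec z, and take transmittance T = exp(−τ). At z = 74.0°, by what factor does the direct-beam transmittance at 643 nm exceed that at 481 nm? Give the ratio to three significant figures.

1.53

Airmass: sec 74.0° = 3.6280.
τ(643 nm) = 0.0925 × (560/643)⁴ × 3.6280 = 0.0925 × 0.5753 × 3.6280 = 0.1931.
τ(481 nm) = 0.0925 × (560/481)⁴ × 3.6280 = 0.0925 × 1.8373 × 3.6280 = 0.6166.
T(643)/T(481) = exp(τ_B − τ_A) = exp(0.4235) = 1.5273.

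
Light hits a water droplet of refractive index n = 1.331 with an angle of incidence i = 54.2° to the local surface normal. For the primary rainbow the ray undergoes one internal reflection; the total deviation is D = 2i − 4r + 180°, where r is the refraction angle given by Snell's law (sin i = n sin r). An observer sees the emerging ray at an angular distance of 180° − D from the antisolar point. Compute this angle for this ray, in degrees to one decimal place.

sin r = sin 54.2° / 1.331 = 0.8111/1.331 = 0.6094; r = 37.54°.
D = 2·54.2° − 4·37.54° + 180° = 108.40° − 150.17° + 180° = 138.23°.
Angle from antisolar point = 180° − D = 41.77°.

41.8°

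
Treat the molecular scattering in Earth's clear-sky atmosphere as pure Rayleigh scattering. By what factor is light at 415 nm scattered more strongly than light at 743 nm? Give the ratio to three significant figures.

10.3

Rayleigh scattering ∝ λ⁻⁴, so the ratio of coefficients is the inverse fourth power of the wavelength ratio.
σ(415)/σ(743) = (743/415)⁴ = (1.7904)⁴ = 10.27.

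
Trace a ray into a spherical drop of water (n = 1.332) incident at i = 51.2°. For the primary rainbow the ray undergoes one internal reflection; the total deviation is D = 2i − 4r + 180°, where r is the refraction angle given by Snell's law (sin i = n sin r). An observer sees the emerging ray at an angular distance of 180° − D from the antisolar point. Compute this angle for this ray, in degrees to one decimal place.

40.8°

sin r = sin 51.2° / 1.332 = 0.7793/1.332 = 0.5851; r = 35.81°.
D = 2·51.2° − 4·35.81° + 180° = 102.40° − 143.24° + 180° = 139.16°.
Angle from antisolar point = 180° − D = 40.84°.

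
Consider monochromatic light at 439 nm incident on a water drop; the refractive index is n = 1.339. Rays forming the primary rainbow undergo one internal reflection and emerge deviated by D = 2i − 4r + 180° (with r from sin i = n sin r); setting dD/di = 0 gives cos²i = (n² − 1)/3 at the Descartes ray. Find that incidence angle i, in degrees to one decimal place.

cos²i = (1.339² − 1)/3 = (1.79292 − 1)/3 = 0.26431.
cos i = 0.51411, so i = 59.062°.

59.1°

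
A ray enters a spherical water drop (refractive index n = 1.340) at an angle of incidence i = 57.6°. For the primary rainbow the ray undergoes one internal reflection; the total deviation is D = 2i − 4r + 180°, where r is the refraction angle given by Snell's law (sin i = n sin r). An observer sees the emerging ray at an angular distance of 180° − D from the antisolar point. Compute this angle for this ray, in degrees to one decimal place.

sin r = sin 57.6° / 1.340 = 0.8443/1.340 = 0.6301; r = 39.06°.
D = 2·57.6° − 4·39.06° + 180° = 115.20° − 156.23° + 180° = 138.97°.
Angle from antisolar point = 180° − D = 41.03°.

41.0°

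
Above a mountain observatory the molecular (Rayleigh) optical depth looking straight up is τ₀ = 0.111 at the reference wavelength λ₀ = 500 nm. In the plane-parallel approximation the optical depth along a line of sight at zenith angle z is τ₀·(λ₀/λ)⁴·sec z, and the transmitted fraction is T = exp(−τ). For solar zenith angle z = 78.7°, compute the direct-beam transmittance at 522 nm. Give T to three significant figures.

sec 78.7° = 5.1034.
τ = 0.111 × (500/522)⁴ × 5.1034 = 0.111 × 0.8418 × 5.1034 = 0.4769.
T = exp(−0.4769) = 0.6207.

0.621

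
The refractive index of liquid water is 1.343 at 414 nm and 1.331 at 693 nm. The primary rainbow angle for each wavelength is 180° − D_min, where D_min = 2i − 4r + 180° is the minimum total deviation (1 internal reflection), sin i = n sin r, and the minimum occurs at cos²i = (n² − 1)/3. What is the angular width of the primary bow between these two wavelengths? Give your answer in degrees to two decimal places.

1.72°

At 414 nm (n = 1.343): cos²i = 0.26788 → i = 58.830°, r = 39.577°, D_min = 139.354°, rainbow angle = 40.646°.
At 693 nm (n = 1.331): cos²i = 0.25719 → i = 59.527°, r = 40.356°, D_min = 137.630°, rainbow angle = 42.370°.
Angular width = |40.646° − 42.370°| = 1.724°.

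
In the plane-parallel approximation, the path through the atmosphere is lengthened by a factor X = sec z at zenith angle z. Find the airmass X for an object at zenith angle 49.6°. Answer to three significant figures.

X = sec z = 1/cos 49.6° = 1/0.6481 = 1.5429.

1.54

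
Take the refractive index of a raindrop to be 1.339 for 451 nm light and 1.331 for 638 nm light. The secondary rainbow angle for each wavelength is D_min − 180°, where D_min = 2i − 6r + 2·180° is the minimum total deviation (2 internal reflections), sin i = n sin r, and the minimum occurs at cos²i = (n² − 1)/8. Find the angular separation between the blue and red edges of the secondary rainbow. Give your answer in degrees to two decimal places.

At 451 nm (n = 1.339): cos²i = 0.09912 → i = 71.650°, r = 45.141°, D_min = 232.451°, rainbow angle = 52.451°.
At 638 nm (n = 1.331): cos²i = 0.09645 → i = 71.907°, r = 45.575°, D_min = 230.365°, rainbow angle = 50.365°.
Angular width = |52.451° − 50.365°| = 2.086°.

2.09°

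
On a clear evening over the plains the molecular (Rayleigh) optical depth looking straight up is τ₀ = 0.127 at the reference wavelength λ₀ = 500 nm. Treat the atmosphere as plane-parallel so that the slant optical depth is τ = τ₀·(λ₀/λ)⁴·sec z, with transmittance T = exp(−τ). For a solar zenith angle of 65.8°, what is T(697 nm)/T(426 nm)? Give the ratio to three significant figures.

Airmass: sec 65.8° = 2.4395.
τ(697 nm) = 0.127 × (500/697)⁴ × 2.4395 = 0.127 × 0.2648 × 2.4395 = 0.0820.
τ(426 nm) = 0.127 × (500/426)⁴ × 2.4395 = 0.127 × 1.8978 × 2.4395 = 0.5880.
T(697)/T(426) = exp(τ_B − τ_A) = exp(0.5059) = 1.6585.

1.66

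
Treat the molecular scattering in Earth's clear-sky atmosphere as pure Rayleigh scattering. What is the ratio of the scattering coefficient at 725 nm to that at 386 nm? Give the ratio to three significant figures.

0.0804

Rayleigh scattering ∝ λ⁻⁴, so the ratio of coefficients is the inverse fourth power of the wavelength ratio.
σ(725)/σ(386) = (386/725)⁴ = (0.5324)⁴ = 0.08035.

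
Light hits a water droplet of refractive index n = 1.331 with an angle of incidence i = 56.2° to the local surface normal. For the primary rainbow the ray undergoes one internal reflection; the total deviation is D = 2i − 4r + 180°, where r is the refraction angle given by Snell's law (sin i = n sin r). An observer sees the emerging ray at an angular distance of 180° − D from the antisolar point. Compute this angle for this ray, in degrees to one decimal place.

42.1°

sin r = sin 56.2° / 1.331 = 0.8310/1.331 = 0.6243; r = 38.63°.
D = 2·56.2° − 4·38.63° + 180° = 112.40° − 154.53° + 180° = 137.87°.
Angle from antisolar point = 180° − D = 42.13°.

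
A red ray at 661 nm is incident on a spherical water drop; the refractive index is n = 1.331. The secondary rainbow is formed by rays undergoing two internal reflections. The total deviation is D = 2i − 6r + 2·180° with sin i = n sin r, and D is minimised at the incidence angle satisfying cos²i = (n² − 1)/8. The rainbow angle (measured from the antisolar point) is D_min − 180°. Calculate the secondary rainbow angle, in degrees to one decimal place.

cos²i = (1.77156 − 1)/8 = 0.09645; i = arccos(0.31056) = 71.907°.
sin r = sin 71.907°/1.331 = 0.71417; r = 45.575°.
D_min = 2·71.907° − 6·45.575° + 360° = 230.365°.
Rainbow angle = D_min − 180° = 50.365°.

50.4°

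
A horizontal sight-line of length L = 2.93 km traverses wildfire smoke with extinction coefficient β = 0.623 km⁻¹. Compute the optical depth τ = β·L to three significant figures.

1.83

τ = β·L = 0.623 × 2.93 = 1.8254.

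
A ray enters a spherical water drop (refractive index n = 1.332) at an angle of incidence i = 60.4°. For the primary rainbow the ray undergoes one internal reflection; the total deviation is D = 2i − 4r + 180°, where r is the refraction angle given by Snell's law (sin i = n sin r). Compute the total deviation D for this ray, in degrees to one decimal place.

137.8°

sin r = sin 60.4° / 1.332 = 0.8695/1.332 = 0.6528; r = 40.75°.
D = 2·60.4° − 4·40.75° + 180° = 120.80° − 163.00° + 180° = 137.80°.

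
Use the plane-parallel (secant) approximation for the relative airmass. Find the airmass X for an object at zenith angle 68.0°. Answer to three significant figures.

X = sec z = 1/cos 68.0° = 1/0.3746 = 2.6695.

2.67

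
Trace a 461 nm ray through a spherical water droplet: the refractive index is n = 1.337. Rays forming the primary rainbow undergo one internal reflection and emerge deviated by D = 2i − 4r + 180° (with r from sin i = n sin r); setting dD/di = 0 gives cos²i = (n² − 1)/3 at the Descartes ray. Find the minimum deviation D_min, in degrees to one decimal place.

138.5°

cos²i = (1.78757 − 1)/3 = 0.26252; i = arccos(0.51237) = 59.178°.
sin r = sin 59.178°/1.337 = 0.64231; r = 39.964°.
D_min = 2·59.178° − 4·39.964° + 180° = 138.500°.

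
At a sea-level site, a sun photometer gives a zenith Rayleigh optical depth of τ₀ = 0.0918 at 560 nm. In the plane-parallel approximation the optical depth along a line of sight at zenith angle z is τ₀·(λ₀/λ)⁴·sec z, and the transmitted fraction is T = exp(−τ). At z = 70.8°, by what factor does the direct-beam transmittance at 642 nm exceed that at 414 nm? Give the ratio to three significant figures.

2.17

Airmass: sec 70.8° = 3.0407.
τ(642 nm) = 0.0918 × (560/642)⁴ × 3.0407 = 0.0918 × 0.5789 × 3.0407 = 0.1616.
τ(414 nm) = 0.0918 × (560/414)⁴ × 3.0407 = 0.0918 × 3.3477 × 3.0407 = 0.9345.
T(642)/T(414) = exp(τ_B − τ_A) = exp(0.7729) = 2.1660.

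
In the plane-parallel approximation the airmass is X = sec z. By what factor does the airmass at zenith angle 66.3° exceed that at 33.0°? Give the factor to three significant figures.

2.09

X(66.3°)/X(33.0°) = sec 66.3° / sec 33.0° = cos 33.0° / cos 66.3° = 0.8387/0.4019 = 2.0865.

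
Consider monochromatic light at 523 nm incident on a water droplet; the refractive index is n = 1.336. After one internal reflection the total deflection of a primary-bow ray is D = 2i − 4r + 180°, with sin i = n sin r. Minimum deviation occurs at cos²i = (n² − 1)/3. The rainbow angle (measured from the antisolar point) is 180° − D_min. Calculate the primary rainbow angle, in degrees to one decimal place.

41.6°

cos²i = (1.78490 − 1)/3 = 0.26163; i = arccos(0.51150) = 59.236°.
sin r = sin 59.236°/1.336 = 0.64318; r = 40.029°.
D_min = 2·59.236° − 4·40.029° + 180° = 138.356°.
Rainbow angle = 180° − D_min = 41.644°.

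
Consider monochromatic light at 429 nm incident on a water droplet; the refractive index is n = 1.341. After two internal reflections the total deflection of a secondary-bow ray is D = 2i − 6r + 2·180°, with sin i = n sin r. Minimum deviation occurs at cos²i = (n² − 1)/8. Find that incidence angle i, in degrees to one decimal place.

cos²i = (1.341² − 1)/8 = (1.79828 − 1)/8 = 0.09979.
cos i = 0.31589, so i = 71.586°.

71.6°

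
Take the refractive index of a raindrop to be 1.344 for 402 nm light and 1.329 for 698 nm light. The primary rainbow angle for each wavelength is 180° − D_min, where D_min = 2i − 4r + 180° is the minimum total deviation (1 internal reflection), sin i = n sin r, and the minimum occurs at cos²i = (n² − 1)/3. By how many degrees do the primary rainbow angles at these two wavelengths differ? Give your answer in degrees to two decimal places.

At 402 nm (n = 1.344): cos²i = 0.26878 → i = 58.772°, r = 39.512°, D_min = 139.495°, rainbow angle = 40.505°.
At 698 nm (n = 1.329): cos²i = 0.25541 → i = 59.643°, r = 40.487°, D_min = 137.337°, rainbow angle = 42.663°.
Angular width = |40.505° − 42.663°| = 2.158°.

2.16°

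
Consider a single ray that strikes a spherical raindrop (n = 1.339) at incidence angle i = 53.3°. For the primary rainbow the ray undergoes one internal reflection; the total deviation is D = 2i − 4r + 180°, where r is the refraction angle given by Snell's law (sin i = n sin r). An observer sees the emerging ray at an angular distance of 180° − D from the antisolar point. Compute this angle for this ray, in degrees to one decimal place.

sin r = sin 53.3° / 1.339 = 0.8018/1.339 = 0.5988; r = 36.78°.
D = 2·53.3° − 4·36.78° + 180° = 106.60° − 147.13° + 180° = 139.47°.
Angle from antisolar point = 180° − D = 40.53°.

40.5°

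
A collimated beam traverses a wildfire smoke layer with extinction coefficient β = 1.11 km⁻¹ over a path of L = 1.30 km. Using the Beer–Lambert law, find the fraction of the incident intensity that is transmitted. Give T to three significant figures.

0.236

τ = β·L = 1.11 × 1.30 = 1.4430.
T = exp(−1.4430) = 0.2362.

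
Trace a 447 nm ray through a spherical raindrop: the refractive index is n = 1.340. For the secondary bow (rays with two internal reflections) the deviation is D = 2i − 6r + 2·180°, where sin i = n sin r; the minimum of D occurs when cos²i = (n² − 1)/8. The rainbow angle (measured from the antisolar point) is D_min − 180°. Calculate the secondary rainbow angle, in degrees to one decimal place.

52.7°

cos²i = (1.79560 − 1)/8 = 0.09945; i = arccos(0.31536) = 71.618°.
sin r = sin 71.618°/1.340 = 0.70819; r = 45.088°.
D_min = 2·71.618° − 6·45.088° + 360° = 232.709°.
Rainbow angle = D_min − 180° = 52.709°.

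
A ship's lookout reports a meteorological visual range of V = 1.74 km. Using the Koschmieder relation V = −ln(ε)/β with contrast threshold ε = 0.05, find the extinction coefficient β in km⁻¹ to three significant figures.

β = −ln(0.05) / V = 2.996 / 1.74 = 1.7217 km⁻¹.

1.72 km⁻¹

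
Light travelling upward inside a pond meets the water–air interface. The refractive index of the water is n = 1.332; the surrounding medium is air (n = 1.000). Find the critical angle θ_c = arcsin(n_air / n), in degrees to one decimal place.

sin θ_c = n_air / n = 1.000 / 1.332 = 0.7508.
θ_c = arcsin(0.7508) = 48.66°.

48.7°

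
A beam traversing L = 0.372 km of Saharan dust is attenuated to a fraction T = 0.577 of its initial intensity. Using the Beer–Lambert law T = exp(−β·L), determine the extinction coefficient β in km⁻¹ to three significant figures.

Beer–Lambert: T = exp(−βL) ⇒ β = −ln(T)/L = −ln(0.577)/0.372 = 0.5499/0.372 = 1.478 km⁻¹.

1.48 km⁻¹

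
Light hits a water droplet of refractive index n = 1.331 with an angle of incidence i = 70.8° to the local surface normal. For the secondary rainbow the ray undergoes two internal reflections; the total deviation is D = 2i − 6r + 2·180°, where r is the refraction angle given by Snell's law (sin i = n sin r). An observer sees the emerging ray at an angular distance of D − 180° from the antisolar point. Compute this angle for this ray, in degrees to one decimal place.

50.4°

sin r = sin 70.8° / 1.331 = 0.9444/1.331 = 0.7095; r = 45.20°.
D = 2·70.8° − 6·45.20° + 2·180° = 141.60° − 271.18° + 360° = 230.42°.
Angle from antisolar point = D − 180° = 50.42°.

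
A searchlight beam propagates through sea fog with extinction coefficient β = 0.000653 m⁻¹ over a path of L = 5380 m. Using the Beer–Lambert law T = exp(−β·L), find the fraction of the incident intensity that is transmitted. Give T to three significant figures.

0.0298

τ = β·L = 0.000653 × 5380 = 3.5131.
T = exp(−3.5131) = 0.0298.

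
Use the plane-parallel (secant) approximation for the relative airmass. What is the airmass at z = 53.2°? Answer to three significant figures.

1.67

X = sec z = 1/cos 53.2° = 1/0.5990 = 1.6694.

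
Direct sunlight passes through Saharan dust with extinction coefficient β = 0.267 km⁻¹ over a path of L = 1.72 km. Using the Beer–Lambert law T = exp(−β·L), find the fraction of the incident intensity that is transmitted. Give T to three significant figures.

0.632

τ = β·L = 0.267 × 1.72 = 0.4592.
T = exp(−0.4592) = 0.6318.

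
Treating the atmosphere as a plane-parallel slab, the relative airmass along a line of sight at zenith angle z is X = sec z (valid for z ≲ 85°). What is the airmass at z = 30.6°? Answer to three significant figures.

X = sec z = 1/cos 30.6° = 1/0.8607 = 1.1618.

1.16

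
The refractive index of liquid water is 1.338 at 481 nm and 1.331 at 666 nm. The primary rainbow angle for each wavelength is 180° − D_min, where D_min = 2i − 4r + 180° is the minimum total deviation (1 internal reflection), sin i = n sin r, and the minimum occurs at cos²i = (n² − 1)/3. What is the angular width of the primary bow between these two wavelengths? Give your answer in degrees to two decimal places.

1.01°

At 481 nm (n = 1.338): cos²i = 0.26341 → i = 59.120°, r = 39.899°, D_min = 138.643°, rainbow angle = 41.357°.
At 666 nm (n = 1.331): cos²i = 0.25719 → i = 59.527°, r = 40.356°, D_min = 137.630°, rainbow angle = 42.370°.
Angular width = |41.357° − 42.370°| = 1.013°.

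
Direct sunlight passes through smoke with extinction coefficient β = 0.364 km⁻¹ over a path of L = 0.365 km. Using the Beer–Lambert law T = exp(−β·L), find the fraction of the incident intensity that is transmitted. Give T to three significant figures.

τ = β·L = 0.364 × 0.365 = 0.1329.
T = exp(−0.1329) = 0.8756.

0.876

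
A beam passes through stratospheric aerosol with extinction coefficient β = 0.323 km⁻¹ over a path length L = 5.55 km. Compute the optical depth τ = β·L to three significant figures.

1.79

τ = β·L = 0.323 × 5.55 = 1.7927.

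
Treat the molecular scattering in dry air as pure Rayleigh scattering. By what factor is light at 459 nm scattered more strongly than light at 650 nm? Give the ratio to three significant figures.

Rayleigh scattering ∝ λ⁻⁴, so the ratio of coefficients is the inverse fourth power of the wavelength ratio.
σ(459)/σ(650) = (650/459)⁴ = (1.4161)⁴ = 4.022.

4.02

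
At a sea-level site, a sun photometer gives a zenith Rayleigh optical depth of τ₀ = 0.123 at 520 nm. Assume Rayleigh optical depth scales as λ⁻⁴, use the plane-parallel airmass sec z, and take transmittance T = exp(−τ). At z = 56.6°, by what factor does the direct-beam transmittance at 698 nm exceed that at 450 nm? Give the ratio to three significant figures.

1.39

Airmass: sec 56.6° = 1.8166.
τ(698 nm) = 0.123 × (520/698)⁴ × 1.8166 = 0.123 × 0.3080 × 1.8166 = 0.0688.
τ(450 nm) = 0.123 × (520/450)⁴ × 1.8166 = 0.123 × 1.7830 × 1.8166 = 0.3984.
T(698)/T(450) = exp(τ_B − τ_A) = exp(0.3296) = 1.3904.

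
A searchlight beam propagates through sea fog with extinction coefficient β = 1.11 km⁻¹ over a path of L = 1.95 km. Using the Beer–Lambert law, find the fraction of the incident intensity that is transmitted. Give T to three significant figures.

τ = β·L = 1.11 × 1.95 = 2.1645.
T = exp(−2.1645) = 0.1148.

0.115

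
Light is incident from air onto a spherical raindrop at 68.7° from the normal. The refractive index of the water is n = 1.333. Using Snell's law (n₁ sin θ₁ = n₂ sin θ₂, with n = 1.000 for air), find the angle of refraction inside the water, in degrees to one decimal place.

Snell: sin θ_r = sin θ_i / n = sin 68.7° / 1.333 = 0.9317 / 1.333 = 0.6989.
θ_r = arcsin(0.6989) = 44.34°.

44.3°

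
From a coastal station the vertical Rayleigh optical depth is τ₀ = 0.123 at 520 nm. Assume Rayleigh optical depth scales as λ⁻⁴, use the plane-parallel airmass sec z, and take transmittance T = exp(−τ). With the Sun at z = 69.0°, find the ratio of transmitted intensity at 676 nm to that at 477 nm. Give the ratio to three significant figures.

Airmass: sec 69.0° = 2.7904.
τ(676 nm) = 0.123 × (520/676)⁴ × 2.7904 = 0.123 × 0.3501 × 2.7904 = 0.1202.
τ(477 nm) = 0.123 × (520/477)⁴ × 2.7904 = 0.123 × 1.4123 × 2.7904 = 0.4847.
T(676)/T(477) = exp(τ_B − τ_A) = exp(0.3646) = 1.4399.

1.44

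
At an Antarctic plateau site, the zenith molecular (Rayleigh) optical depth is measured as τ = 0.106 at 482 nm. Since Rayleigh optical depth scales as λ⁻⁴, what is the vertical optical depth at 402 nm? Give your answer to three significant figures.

0.219

τ(402 nm) = τ(482 nm) × (482/402)⁴ = 0.106 × (1.1990)⁴ = 0.106 × 2.0667 = 0.2191.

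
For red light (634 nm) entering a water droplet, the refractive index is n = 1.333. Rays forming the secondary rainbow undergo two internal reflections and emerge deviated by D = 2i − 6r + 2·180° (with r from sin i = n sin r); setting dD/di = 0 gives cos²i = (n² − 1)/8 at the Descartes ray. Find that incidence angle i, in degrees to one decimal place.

cos²i = (1.333² − 1)/8 = (1.77689 − 1)/8 = 0.09711.
cos i = 0.31163, so i = 71.843°.

71.8°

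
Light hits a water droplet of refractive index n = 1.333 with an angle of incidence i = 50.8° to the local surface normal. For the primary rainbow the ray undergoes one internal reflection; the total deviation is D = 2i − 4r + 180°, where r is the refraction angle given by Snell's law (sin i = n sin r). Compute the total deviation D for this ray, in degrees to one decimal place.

sin r = sin 50.8° / 1.333 = 0.7749/1.333 = 0.5814; r = 35.55°.
D = 2·50.8° − 4·35.55° + 180° = 101.60° − 142.18° + 180° = 139.42°.

139.4°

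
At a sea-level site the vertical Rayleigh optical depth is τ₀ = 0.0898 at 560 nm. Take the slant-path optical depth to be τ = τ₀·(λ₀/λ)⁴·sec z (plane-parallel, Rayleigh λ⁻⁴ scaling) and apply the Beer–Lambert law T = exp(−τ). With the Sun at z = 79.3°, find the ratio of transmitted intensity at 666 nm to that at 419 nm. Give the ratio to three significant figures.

3.67

Airmass: sec 79.3° = 5.3860.
τ(666 nm) = 0.0898 × (560/666)⁴ × 5.3860 = 0.0898 × 0.4999 × 5.3860 = 0.2418.
τ(419 nm) = 0.0898 × (560/419)⁴ × 5.3860 = 0.0898 × 3.1908 × 5.3860 = 1.5433.
T(666)/T(419) = exp(τ_B − τ_A) = exp(1.3015) = 3.6748.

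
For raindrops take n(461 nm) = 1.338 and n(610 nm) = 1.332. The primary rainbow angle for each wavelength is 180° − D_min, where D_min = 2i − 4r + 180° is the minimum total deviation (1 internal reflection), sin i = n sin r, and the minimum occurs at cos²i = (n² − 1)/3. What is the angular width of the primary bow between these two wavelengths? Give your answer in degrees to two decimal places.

At 461 nm (n = 1.338): cos²i = 0.26341 → i = 59.120°, r = 39.899°, D_min = 138.643°, rainbow angle = 41.357°.
At 610 nm (n = 1.332): cos²i = 0.25807 → i = 59.469°, r = 40.290°, D_min = 137.776°, rainbow angle = 42.224°.
Angular width = |41.357° − 42.224°| = 0.867°.

0.87°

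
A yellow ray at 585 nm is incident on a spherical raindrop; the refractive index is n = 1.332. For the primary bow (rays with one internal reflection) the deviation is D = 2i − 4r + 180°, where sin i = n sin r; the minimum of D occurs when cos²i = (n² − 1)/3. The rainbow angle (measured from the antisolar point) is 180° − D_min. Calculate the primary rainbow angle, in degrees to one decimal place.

cos²i = (1.77422 − 1)/3 = 0.25807; i = arccos(0.50801) = 59.469°.
sin r = sin 59.469°/1.332 = 0.64666; r = 40.290°.
D_min = 2·59.469° − 4·40.290° + 180° = 137.776°.
Rainbow angle = 180° − D_min = 42.224°.

42.2°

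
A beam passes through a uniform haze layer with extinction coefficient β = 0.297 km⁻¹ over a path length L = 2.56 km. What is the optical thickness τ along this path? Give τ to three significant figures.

τ = β·L = 0.297 × 2.56 = 0.7603.

0.760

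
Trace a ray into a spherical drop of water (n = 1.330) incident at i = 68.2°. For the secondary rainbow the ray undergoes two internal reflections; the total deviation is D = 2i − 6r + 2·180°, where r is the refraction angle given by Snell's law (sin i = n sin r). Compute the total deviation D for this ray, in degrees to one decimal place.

sin r = sin 68.2° / 1.330 = 0.9285/1.330 = 0.6981; r = 44.28°.
D = 2·68.2° − 6·44.28° + 2·180° = 136.40° − 265.65° + 360° = 230.75°.

230.7°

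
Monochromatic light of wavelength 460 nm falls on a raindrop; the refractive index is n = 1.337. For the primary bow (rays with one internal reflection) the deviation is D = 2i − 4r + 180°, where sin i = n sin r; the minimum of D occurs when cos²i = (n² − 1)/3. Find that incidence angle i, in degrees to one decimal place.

59.2°

cos²i = (1.337² − 1)/3 = (1.78757 − 1)/3 = 0.26252.
cos i = 0.51237, so i = 59.178°.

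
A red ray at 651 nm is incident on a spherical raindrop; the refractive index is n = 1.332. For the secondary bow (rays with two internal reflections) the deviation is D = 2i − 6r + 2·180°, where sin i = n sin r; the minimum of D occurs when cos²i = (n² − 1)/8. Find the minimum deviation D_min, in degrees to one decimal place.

230.6°

cos²i = (1.77422 − 1)/8 = 0.09678; i = arccos(0.31109) = 71.875°.
sin r = sin 71.875°/1.332 = 0.71350; r = 45.520°.
D_min = 2·71.875° − 6·45.520° + 360° = 230.628°.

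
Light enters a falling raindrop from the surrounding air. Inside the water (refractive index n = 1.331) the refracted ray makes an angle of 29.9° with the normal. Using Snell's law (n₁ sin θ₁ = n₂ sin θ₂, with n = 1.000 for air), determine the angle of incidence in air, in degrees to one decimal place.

Snell: sin θ_i = n · sin θ_r = 1.331 × sin 29.9° = 1.331 × 0.4985 = 0.6635.
θ_i = arcsin(0.6635) = 41.57°.

41.6°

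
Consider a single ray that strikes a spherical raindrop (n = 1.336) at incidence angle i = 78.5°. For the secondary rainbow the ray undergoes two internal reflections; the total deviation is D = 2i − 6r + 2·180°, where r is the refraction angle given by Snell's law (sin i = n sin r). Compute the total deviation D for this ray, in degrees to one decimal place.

233.9°

sin r = sin 78.5° / 1.336 = 0.9799/1.336 = 0.7335; r = 47.18°.
D = 2·78.5° − 6·47.18° + 2·180° = 157.00° − 283.07° + 360° = 233.93°.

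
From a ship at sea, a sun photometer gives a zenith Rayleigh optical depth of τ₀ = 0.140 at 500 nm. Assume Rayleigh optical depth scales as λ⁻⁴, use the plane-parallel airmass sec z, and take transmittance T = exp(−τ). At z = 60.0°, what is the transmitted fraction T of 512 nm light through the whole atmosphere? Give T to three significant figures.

0.775

sec 60.0° = 2.0000.
τ = 0.140 × (500/512)⁴ × 2.0000 = 0.140 × 0.9095 × 2.0000 = 0.2547.
T = exp(−0.2547) = 0.7752.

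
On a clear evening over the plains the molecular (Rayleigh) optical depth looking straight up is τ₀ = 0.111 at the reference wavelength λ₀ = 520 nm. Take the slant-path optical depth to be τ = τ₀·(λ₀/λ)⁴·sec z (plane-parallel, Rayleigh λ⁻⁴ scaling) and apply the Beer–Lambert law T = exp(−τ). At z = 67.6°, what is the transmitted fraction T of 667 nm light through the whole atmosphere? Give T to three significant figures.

0.898

sec 67.6° = 2.6242.
τ = 0.111 × (520/667)⁴ × 2.6242 = 0.111 × 0.3694 × 2.6242 = 0.1076.
T = exp(−0.1076) = 0.8980.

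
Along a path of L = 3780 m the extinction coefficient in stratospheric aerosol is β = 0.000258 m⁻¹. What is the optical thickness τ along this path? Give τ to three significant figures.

0.975

τ = β·L = 0.000258 × 3780 = 0.9752.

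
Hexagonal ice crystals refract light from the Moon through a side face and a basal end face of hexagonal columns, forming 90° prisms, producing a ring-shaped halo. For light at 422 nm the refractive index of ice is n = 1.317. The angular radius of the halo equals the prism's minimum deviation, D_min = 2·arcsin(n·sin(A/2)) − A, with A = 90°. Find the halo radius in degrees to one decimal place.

n·sin(A/2) = 1.317 × sin 45° = 1.317 × 0.7071 = 0.9313.
D_min = 2·arcsin(0.9313) − 90° = 2 × 68.632° − 90° = 47.264°.

47.3°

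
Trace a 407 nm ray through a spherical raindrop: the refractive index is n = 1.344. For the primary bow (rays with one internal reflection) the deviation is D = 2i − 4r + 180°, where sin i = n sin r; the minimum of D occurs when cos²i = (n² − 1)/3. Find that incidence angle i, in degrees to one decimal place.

cos²i = (1.344² − 1)/3 = (1.80634 − 1)/3 = 0.26878.
cos i = 0.51844, so i = 58.772°.

58.8°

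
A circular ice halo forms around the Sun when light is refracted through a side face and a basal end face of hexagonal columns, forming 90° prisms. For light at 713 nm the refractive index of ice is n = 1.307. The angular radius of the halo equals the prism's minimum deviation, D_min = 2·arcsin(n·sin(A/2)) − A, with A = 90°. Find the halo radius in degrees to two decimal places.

n·sin(A/2) = 1.307 × sin 45° = 1.307 × 0.7071 = 0.9242.
D_min = 2·arcsin(0.9242) − 90° = 2 × 67.546° − 90° = 45.093°.

45.09°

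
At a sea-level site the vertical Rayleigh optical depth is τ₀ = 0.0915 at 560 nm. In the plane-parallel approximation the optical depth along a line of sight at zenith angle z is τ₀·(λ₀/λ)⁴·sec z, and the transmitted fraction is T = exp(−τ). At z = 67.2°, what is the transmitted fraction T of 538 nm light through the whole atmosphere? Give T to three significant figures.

0.758

sec 67.2° = 2.5805.
τ = 0.0915 × (560/538)⁴ × 2.5805 = 0.0915 × 1.1739 × 2.5805 = 0.2772.
T = exp(−0.2772) = 0.7579.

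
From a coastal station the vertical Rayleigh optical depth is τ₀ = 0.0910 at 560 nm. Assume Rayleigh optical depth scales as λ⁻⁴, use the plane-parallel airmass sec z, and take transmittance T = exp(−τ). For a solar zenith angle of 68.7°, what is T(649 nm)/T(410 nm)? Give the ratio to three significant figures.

2.08

Airmass: sec 68.7° = 2.7529.
τ(649 nm) = 0.0910 × (560/649)⁴ × 2.7529 = 0.0910 × 0.5543 × 2.7529 = 0.1389.
τ(410 nm) = 0.0910 × (560/410)⁴ × 2.7529 = 0.0910 × 3.4803 × 2.7529 = 0.8719.
T(649)/T(410) = exp(τ_B − τ_A) = exp(0.7330) = 2.0813.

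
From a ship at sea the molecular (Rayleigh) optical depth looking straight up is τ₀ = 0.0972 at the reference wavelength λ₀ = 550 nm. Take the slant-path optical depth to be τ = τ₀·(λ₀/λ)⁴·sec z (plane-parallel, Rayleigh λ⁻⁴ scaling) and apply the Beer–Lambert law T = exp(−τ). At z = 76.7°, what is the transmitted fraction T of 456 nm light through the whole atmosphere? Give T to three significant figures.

0.409

sec 76.7° = 4.3469.
τ = 0.0972 × (550/456)⁴ × 4.3469 = 0.0972 × 2.1164 × 4.3469 = 0.8942.
T = exp(−0.8942) = 0.4089.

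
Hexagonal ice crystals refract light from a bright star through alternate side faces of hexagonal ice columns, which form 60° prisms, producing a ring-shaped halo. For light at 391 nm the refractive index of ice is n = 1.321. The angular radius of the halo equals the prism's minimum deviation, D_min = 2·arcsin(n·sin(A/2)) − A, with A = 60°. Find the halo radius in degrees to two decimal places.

22.68°

n·sin(A/2) = 1.321 × sin 30° = 1.321 × 0.5000 = 0.6605.
D_min = 2·arcsin(0.6605) − 60° = 2 × 41.338° − 60° = 22.676°.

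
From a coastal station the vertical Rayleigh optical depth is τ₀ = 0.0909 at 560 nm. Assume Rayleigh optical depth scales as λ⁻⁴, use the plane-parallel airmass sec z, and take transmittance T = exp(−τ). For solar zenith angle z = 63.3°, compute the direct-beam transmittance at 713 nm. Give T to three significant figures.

0.926

sec 63.3° = 2.2256.
τ = 0.0909 × (560/713)⁴ × 2.2256 = 0.0909 × 0.3805 × 2.2256 = 0.0770.
T = exp(−0.0770) = 0.9259.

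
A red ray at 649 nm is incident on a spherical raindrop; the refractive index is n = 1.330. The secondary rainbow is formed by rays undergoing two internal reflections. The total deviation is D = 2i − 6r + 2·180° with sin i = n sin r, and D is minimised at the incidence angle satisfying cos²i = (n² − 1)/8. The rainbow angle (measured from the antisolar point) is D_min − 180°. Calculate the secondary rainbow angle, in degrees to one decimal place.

cos²i = (1.76890 − 1)/8 = 0.09611; i = arccos(0.31002) = 71.940°.
sin r = sin 71.940°/1.330 = 0.71483; r = 45.630°.
D_min = 2·71.940° − 6·45.630° + 360° = 230.101°.
Rainbow angle = D_min − 180° = 50.101°.

50.1°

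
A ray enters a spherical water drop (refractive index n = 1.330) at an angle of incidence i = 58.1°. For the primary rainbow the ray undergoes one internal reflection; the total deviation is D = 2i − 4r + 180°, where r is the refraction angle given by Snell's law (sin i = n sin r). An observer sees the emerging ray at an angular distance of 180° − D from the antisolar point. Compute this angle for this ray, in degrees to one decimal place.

42.5°

sin r = sin 58.1° / 1.330 = 0.8490/1.330 = 0.6383; r = 39.67°.
D = 2·58.1° − 4·39.67° + 180° = 116.20° − 158.67° + 180° = 137.53°.
Angle from antisolar point = 180° − D = 42.47°.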